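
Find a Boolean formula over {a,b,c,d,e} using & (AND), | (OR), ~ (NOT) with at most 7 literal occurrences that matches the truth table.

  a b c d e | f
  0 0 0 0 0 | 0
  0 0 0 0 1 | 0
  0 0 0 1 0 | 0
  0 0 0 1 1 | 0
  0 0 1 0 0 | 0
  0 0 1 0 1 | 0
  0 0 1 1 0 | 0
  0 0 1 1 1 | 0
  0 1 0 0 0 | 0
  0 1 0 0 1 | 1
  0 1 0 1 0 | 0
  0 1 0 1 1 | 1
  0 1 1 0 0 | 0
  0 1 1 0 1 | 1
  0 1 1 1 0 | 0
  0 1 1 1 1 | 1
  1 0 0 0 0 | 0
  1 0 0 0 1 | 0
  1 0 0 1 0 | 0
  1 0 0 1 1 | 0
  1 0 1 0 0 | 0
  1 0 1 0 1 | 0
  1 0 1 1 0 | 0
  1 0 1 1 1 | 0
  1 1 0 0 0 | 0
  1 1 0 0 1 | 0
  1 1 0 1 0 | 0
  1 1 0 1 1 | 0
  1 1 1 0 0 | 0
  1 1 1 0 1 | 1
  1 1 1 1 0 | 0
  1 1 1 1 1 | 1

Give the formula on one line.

((~a | c) & (e & b))

  ~a = 11111111111111110000000000000000
  (~a | c) = 11111111111111110000111100001111
  (e & b) = 00000000010101010000000001010101
  ((~a | c) & (e & b)) = 00000000010101010000000000000101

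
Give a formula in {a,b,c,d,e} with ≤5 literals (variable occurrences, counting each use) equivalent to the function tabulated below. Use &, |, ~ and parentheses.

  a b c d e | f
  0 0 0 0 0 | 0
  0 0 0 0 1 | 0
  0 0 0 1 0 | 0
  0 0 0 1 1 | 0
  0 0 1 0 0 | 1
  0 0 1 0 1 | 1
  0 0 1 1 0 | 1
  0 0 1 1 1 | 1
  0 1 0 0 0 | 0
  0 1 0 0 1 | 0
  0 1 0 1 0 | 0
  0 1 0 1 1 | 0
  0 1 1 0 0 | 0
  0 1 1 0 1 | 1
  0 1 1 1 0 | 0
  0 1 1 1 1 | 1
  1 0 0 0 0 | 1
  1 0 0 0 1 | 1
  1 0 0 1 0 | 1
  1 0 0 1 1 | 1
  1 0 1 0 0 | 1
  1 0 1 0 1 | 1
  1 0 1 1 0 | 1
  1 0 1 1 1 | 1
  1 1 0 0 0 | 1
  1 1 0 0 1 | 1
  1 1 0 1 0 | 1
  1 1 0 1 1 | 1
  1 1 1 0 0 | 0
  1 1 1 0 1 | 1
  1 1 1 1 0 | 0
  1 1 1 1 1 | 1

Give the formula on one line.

  ~b = 11111111000000001111111100000000
  ~c = 11110000111100001111000011110000
  (~b | ~c) = 11111111111100001111111111110000
  ((~b | ~c) | e) = 11111111111101011111111111110101
  (c | a) = 00001111000011111111111111111111
  (((~b | ~c) | e) & (c | a)) = 00001111000001011111111111110101

(((~b | ~c) | e) & (c | a))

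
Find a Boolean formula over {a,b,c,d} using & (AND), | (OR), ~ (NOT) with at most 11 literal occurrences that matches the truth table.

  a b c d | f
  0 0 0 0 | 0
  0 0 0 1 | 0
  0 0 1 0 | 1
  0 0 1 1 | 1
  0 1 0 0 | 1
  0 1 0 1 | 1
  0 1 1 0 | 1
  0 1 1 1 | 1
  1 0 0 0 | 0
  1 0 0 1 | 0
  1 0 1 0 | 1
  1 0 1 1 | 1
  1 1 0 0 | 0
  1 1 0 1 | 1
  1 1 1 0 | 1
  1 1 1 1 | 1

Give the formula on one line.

  ~a = 1111111100000000
  (a & c) = 0000000000110011
  (~a | (a & c)) = 1111111100110011
  (d | c) = 0111011101110111
  ((~a | (a & c)) | (d | c)) = 1111111101110111
  (b | c) = 0011111100111111
  ~b = 1111000011110000
  ((b | c) & ~b) = 0011000000110000
  (((b | c) & ~b) | b) = 0011111100111111
  (((~a | (a & c)) | (d | c)) & (((b | c) & ~b) | b)) = 0011111100110111

(((~a | (a & c)) | (d | c)) & (((b | c) & ~b) | b))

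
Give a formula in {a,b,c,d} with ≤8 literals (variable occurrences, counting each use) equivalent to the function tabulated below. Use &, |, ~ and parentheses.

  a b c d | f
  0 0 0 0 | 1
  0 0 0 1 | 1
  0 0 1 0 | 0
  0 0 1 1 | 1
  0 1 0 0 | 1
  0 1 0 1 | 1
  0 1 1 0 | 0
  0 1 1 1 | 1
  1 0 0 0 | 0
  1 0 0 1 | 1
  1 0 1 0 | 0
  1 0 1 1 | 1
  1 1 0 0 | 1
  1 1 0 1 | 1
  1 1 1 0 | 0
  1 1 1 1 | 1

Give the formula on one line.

  ~c = 1100110011001100
  ~a = 1111111100000000
  (~a & ~c) = 1100110000000000
  (b | (~a & ~c)) = 1100111100001111
  (~c & (b | (~a & ~c))) = 1100110000001100
  (d | (~c & (b | (~a & ~c)))) = 1101110101011101

(d | (~c & (b | (~a & ~c))))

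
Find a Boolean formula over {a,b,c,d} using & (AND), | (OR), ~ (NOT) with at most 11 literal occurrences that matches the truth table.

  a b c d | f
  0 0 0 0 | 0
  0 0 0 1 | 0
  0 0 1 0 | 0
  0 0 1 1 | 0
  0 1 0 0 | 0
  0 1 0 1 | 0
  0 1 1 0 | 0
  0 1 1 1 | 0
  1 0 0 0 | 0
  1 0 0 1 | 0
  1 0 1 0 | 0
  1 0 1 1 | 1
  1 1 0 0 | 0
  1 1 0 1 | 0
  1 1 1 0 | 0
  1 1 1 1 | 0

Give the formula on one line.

(c & ((a & ~b) & ((a | b) & ((~c | b) | d))))

  ~b = 1111000011110000
  (a & ~b) = 0000000011110000
  (a | b) = 0000111111111111
  ~c = 1100110011001100
  (~c | b) = 1100111111001111
  ((~c | b) | d) = 1101111111011111
  ((a | b) & ((~c | b) | d)) = 0000111111011111
  ((a & ~b) & ((a | b) & ((~c | b) | d))) = 0000000011010000
  (c & ((a & ~b) & ((a | b) & ((~c | b) | d)))) = 0000000000010000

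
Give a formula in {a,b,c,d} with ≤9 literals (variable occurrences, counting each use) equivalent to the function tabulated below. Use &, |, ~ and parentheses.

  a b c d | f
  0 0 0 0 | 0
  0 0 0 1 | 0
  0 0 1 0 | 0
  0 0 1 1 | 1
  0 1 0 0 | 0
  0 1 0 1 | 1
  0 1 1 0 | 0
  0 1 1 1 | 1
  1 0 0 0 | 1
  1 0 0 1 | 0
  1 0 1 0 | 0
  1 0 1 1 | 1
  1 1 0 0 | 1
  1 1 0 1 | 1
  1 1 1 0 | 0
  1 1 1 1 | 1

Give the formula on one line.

  (d | a) = 0101010111111111
  ~d = 1010101010101010
  (~d | b) = 1010111110101111
  ((~d | b) | c) = 1011111110111111
  ((d | a) & ((~d | b) | c)) = 0001010110111111
  ~c = 1100110011001100
  (~c & a) = 0000000011001100
  ~a = 1111111100000000
  (d | ~a) = 1111111101010101
  ((~c & a) | (d | ~a)) = 1111111111011101
  (((d | a) & ((~d | b) | c)) & ((~c & a) | (d | ~a))) = 0001010110011101

(((d | a) & ((~d | b) | c)) & ((~c & a) | (d | ~a)))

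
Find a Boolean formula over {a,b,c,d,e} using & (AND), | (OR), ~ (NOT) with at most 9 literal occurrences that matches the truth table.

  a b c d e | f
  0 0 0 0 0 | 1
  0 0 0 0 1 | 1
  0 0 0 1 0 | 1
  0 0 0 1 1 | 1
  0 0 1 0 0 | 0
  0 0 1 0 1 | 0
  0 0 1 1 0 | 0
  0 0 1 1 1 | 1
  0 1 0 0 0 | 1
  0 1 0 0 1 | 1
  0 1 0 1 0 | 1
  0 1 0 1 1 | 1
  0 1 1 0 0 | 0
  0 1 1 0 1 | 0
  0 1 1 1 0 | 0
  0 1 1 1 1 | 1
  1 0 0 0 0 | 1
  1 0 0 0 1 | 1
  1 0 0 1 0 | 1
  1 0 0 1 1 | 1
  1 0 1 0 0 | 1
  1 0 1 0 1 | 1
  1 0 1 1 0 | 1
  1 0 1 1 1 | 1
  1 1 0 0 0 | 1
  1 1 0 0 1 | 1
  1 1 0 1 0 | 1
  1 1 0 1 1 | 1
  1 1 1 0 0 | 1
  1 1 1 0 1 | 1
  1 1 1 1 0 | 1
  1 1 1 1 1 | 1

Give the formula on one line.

((e & d) | (~c | ((c | ~b) & a)))

  (e & d) = 00010001000100010001000100010001
  ~c = 11110000111100001111000011110000
  ~b = 11111111000000001111111100000000
  (c | ~b) = 11111111000011111111111100001111
  ((c | ~b) & a) = 00000000000000001111111100001111
  (~c | ((c | ~b) & a)) = 11110000111100001111111111111111
  ((e & d) | (~c | ((c | ~b) & a))) = 11110001111100011111111111111111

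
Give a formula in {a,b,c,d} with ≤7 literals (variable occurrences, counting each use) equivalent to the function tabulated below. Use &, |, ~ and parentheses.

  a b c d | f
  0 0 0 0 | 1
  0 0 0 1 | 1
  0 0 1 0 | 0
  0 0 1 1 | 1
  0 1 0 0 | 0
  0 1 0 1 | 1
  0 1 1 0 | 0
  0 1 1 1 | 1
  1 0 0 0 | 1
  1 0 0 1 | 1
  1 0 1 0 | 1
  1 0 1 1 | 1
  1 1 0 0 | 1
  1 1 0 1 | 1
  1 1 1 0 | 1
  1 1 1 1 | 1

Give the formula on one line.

  ~c = 1100110011001100
  ~b = 1111000011110000
  (~c & ~b) = 1100000011000000
  (d | a) = 0101010111111111
  ((~c & ~b) | (d | a)) = 1101010111111111

((~c & ~b) | (d | a))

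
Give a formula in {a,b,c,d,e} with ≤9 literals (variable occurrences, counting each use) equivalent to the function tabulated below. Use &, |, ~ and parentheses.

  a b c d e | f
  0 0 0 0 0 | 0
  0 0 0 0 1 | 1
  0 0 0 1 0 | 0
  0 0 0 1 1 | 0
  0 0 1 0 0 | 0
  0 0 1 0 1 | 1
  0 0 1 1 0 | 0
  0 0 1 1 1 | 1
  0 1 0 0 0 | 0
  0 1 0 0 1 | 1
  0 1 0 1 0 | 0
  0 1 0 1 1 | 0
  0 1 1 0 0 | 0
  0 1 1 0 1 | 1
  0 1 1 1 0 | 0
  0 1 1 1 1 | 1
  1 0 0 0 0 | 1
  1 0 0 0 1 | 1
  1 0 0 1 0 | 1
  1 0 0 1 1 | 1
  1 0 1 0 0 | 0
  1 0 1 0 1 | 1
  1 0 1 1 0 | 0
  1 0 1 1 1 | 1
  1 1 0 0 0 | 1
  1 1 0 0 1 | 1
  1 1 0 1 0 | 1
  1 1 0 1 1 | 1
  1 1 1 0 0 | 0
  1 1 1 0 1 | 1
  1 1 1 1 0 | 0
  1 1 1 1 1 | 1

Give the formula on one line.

(((c | ~d) & e) | (a & (~c | e)))

  ~d = 11001100110011001100110011001100
  (c | ~d) = 11001111110011111100111111001111
  ((c | ~d) & e) = 01000101010001010100010101000101
  ~c = 11110000111100001111000011110000
  (~c | e) = 11110101111101011111010111110101
  (a & (~c | e)) = 00000000000000001111010111110101
  (((c | ~d) & e) | (a & (~c | e))) = 01000101010001011111010111110101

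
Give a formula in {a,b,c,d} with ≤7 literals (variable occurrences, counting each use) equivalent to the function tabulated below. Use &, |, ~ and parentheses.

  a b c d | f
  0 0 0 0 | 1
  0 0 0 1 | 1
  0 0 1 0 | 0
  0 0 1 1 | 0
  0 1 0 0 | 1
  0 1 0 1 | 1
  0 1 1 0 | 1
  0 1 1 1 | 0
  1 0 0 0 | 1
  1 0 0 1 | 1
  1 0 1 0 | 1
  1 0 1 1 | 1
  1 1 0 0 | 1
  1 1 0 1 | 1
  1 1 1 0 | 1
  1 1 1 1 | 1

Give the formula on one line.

(((c & ~d) & b) | (a | ~c))

  ~d = 1010101010101010
  (c & ~d) = 0010001000100010
  ((c & ~d) & b) = 0000001000000010
  ~c = 1100110011001100
  (a | ~c) = 1100110011111111
  (((c & ~d) & b) | (a | ~c)) = 1100111011111111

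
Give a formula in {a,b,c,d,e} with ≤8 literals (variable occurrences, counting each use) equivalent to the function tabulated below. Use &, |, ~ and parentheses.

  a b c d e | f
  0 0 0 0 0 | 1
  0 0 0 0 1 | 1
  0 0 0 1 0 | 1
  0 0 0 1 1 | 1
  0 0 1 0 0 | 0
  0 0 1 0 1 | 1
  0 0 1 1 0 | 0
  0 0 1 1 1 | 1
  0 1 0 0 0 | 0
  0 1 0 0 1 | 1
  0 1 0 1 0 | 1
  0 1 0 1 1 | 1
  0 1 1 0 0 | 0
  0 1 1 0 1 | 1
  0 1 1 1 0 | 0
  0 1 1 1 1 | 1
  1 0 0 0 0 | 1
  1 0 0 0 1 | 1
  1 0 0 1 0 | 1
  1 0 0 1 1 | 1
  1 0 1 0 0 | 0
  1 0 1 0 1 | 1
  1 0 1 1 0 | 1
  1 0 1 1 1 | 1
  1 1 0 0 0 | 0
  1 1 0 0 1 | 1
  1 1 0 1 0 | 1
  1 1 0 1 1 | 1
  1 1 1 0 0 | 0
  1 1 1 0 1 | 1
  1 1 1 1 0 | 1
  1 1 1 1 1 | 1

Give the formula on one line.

  (d & a) = 00000000000000000011001100110011
  (e | (d & a)) = 01010101010101010111011101110111
  ~c = 11110000111100001111000011110000
  (e | ~c) = 11110101111101011111010111110101
  ~b = 11111111000000001111111100000000
  (~b | d) = 11111111001100111111111100110011
  ((e | ~c) & (~b | d)) = 11110101001100011111010100110001
  ((e | (d & a)) | ((e | ~c) & (~b | d))) = 11110101011101011111011101110111

((e | (d & a)) | ((e | ~c) & (~b | d)))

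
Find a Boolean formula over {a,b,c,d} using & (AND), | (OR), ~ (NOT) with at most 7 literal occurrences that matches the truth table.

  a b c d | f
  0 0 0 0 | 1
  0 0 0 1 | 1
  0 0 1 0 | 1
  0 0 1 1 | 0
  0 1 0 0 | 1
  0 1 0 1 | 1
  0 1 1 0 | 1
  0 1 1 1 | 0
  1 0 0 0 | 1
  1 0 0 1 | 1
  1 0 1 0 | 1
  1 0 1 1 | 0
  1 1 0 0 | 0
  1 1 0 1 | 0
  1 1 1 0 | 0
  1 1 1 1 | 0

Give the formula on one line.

  ~b = 1111000011110000
  ~a = 1111111100000000
  (~b | ~a) = 1111111111110000
  (~b | d) = 1111010111110101
  ((~b | d) | ~a) = 1111111111110101
  ~c = 1100110011001100
  ~d = 1010101010101010
  (~c | ~d) = 1110111011101110
  (((~b | d) | ~a) & (~c | ~d)) = 1110111011100100
  ((~b | ~a) & (((~b | d) | ~a) & (~c | ~d))) = 1110111011100000

((~b | ~a) & (((~b | d) | ~a) & (~c | ~d)))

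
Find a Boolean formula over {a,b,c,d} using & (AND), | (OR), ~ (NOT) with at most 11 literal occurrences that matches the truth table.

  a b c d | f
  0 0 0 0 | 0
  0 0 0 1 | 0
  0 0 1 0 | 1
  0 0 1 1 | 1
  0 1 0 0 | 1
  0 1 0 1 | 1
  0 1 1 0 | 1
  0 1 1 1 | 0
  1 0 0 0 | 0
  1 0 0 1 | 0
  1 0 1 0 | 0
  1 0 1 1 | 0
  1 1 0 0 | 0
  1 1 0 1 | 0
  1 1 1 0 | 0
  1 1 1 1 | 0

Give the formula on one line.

((((~b & c) | (~c & b)) | ((a | ~d) & (c & b))) & ~a)

  ~b = 1111000011110000
  (~b & c) = 0011000000110000
  ~c = 1100110011001100
  (~c & b) = 0000110000001100
  ((~b & c) | (~c & b)) = 0011110000111100
  ~d = 1010101010101010
  (a | ~d) = 1010101011111111
  (c & b) = 0000001100000011
  ((a | ~d) & (c & b)) = 0000001000000011
  (((~b & c) | (~c & b)) | ((a | ~d) & (c & b))) = 0011111000111111
  ~a = 1111111100000000
  ((((~b & c) | (~c & b)) | ((a | ~d) & (c & b))) & ~a) = 0011111000000000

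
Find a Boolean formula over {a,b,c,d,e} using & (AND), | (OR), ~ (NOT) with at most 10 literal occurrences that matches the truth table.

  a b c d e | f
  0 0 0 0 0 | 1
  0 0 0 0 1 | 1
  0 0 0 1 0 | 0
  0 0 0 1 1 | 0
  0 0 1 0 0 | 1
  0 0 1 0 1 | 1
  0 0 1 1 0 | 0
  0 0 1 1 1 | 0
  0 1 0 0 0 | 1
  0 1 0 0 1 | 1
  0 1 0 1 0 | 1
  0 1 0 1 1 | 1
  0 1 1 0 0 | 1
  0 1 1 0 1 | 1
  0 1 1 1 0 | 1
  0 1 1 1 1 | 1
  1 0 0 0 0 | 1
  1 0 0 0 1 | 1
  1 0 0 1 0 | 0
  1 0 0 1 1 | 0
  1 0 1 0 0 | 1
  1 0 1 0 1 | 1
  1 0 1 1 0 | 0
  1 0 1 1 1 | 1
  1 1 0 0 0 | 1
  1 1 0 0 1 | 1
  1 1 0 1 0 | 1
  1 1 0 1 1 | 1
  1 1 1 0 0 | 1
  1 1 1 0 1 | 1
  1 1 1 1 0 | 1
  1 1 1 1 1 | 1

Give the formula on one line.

  ~c = 11110000111100001111000011110000
  (~c | e) = 11110101111101011111010111110101
  (b | c) = 00001111111111110000111111111111
  (a & (b | c)) = 00000000000000000000111111111111
  ((~c | e) & (a & (b | c))) = 00000000000000000000010111110101
  ~d = 11001100110011001100110011001100
  (~d | b) = 11001100111111111100110011111111
  (((~c | e) & (a & (b | c))) | (~d | b)) = 11001100111111111100110111111111

(((~c | e) & (a & (b | c))) | (~d | b))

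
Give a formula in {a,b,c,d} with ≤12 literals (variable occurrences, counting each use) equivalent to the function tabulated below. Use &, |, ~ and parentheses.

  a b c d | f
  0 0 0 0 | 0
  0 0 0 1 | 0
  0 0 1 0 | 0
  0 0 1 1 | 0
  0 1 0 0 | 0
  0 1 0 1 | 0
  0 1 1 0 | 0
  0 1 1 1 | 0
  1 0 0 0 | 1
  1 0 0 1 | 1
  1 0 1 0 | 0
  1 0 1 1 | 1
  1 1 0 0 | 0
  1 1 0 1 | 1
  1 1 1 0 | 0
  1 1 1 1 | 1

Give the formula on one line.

((c | a) & ((a & d) | (((~a | (~b & ~d)) | c) & ~c)))

  (c | a) = 0011001111111111
  (a & d) = 0000000001010101
  ~a = 1111111100000000
  ~b = 1111000011110000
  ~d = 1010101010101010
  (~b & ~d) = 1010000010100000
  (~a | (~b & ~d)) = 1111111110100000
  ((~a | (~b & ~d)) | c) = 1111111110110011
  ~c = 1100110011001100
  (((~a | (~b & ~d)) | c) & ~c) = 1100110010000000
  ((a & d) | (((~a | (~b & ~d)) | c) & ~c)) = 1100110011010101
  ((c | a) & ((a & d) | (((~a | (~b & ~d)) | c) & ~c))) = 0000000011010101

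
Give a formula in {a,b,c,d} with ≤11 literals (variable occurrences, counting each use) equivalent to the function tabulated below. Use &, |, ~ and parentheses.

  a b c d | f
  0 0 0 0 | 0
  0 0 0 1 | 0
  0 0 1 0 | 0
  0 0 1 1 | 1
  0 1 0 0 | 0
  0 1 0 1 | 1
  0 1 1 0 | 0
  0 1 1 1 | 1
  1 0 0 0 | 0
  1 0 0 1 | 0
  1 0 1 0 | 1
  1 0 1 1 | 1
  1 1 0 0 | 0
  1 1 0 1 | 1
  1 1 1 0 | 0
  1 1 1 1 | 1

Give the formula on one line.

  ~b = 1111000011110000
  (a & ~b) = 0000000011110000
  (d | (a & ~b)) = 0101010111110101
  (c & ~b) = 0011000000110000
  (b | (c & ~b)) = 0011111100111111
  (a | ~b) = 1111000011111111
  (d | (a | ~b)) = 1111010111111111
  ((b | (c & ~b)) & (d | (a | ~b))) = 0011010100111111
  ((d | (a & ~b)) & ((b | (c & ~b)) & (d | (a | ~b)))) = 0001010100110101

((d | (a & ~b)) & ((b | (c & ~b)) & (d | (a | ~b))))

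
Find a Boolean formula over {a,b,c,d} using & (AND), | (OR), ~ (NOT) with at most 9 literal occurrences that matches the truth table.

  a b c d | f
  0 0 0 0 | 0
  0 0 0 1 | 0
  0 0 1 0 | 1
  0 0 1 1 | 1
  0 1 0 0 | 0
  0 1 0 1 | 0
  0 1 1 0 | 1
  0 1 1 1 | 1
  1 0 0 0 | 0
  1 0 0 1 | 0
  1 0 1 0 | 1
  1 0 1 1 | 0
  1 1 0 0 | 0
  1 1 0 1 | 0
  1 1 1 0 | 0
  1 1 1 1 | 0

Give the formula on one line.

  ~c = 1100110011001100
  ~a = 1111111100000000
  ~d = 1010101010101010
  (~a | ~d) = 1111111110101010
  (~c | (~a | ~d)) = 1111111111101110
  ~b = 1111000011110000
  (~b | ~c) = 1111110011111100
  (c & (~b | ~c)) = 0011000000110000
  (~a | d) = 1111111101010101
  (c & (~a | d)) = 0011001100010001
  ((c & (~b | ~c)) | (c & (~a | d))) = 0011001100110001
  ((~c | (~a | ~d)) & ((c & (~b | ~c)) | (c & (~a | d)))) = 0011001100100000

((~c | (~a | ~d)) & ((c & (~b | ~c)) | (c & (~a | d))))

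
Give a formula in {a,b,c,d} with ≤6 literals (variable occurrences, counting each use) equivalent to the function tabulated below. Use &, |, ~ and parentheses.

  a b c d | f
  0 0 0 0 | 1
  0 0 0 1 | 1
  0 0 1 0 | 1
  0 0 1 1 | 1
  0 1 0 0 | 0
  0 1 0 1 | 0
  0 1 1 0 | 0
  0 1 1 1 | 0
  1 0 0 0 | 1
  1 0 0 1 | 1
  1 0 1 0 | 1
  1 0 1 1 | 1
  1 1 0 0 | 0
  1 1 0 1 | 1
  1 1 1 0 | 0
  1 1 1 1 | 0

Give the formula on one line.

((d & ((b & ~c) & a)) | ~b)

  ~c = 1100110011001100
  (b & ~c) = 0000110000001100
  ((b & ~c) & a) = 0000000000001100
  (d & ((b & ~c) & a)) = 0000000000000100
  ~b = 1111000011110000
  ((d & ((b & ~c) & a)) | ~b) = 1111000011110100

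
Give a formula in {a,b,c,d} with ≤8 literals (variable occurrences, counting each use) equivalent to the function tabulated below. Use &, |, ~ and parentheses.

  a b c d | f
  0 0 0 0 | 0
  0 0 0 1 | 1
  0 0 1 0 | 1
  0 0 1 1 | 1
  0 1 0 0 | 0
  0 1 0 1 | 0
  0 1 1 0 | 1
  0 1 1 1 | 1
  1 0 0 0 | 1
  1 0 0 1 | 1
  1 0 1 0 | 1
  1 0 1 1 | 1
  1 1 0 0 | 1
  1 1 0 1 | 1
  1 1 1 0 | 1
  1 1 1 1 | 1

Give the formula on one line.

((a | ((~d | c) | ~b)) & ((c | d) | a))

  ~d = 1010101010101010
  (~d | c) = 1011101110111011
  ~b = 1111000011110000
  ((~d | c) | ~b) = 1111101111111011
  (a | ((~d | c) | ~b)) = 1111101111111111
  (c | d) = 0111011101110111
  ((c | d) | a) = 0111011111111111
  ((a | ((~d | c) | ~b)) & ((c | d) | a)) = 0111001111111111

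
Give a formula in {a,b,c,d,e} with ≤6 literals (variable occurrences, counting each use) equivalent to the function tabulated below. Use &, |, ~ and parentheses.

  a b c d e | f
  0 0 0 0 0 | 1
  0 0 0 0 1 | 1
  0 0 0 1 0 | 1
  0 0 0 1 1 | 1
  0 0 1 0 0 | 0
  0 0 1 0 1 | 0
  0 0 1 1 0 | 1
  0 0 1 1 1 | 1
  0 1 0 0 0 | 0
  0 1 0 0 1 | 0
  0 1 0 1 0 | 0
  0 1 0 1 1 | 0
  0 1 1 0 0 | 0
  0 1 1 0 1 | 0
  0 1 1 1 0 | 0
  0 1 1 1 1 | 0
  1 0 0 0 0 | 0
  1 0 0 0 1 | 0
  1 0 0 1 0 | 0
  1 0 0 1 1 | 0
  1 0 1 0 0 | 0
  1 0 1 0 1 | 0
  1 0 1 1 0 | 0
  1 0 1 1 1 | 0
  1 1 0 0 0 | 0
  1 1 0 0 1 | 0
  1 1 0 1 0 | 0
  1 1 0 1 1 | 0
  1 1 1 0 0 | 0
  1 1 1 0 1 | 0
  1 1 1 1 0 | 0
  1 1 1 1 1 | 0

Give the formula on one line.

(((~c | d) & ~a) & ~b)

  ~c = 11110000111100001111000011110000
  (~c | d) = 11110011111100111111001111110011
  ~a = 11111111111111110000000000000000
  ((~c | d) & ~a) = 11110011111100110000000000000000
  ~b = 11111111000000001111111100000000
  (((~c | d) & ~a) & ~b) = 11110011000000000000000000000000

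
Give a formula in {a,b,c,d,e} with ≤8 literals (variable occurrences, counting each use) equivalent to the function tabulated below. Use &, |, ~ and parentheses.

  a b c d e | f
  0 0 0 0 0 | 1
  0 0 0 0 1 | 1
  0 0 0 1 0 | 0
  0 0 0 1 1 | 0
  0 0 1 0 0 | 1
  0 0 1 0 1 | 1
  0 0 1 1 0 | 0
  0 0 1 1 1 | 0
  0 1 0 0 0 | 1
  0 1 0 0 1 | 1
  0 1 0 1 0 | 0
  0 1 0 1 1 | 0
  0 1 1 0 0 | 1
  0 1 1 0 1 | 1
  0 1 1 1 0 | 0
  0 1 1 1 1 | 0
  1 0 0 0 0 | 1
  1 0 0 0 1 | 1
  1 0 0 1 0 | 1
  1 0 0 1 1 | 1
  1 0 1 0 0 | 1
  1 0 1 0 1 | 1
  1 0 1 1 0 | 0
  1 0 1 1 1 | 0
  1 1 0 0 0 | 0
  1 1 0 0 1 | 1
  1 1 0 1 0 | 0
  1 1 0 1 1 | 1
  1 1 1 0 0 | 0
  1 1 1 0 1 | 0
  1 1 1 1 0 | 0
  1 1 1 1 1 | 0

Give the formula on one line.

  ~b = 11111111000000001111111100000000
  (~b | e) = 11111111010101011111111101010101
  ~c = 11110000111100001111000011110000
  ((~b | e) & ~c) = 11110000010100001111000001010000
  (a & ((~b | e) & ~c)) = 00000000000000001111000001010000
  ~a = 11111111111111110000000000000000
  (~b | ~a) = 11111111111111111111111100000000
  ~d = 11001100110011001100110011001100
  ((~b | ~a) & ~d) = 11001100110011001100110000000000
  ((a & ((~b | e) & ~c)) | ((~b | ~a) & ~d)) = 11001100110011001111110001010000

((a & ((~b | e) & ~c)) | ((~b | ~a) & ~d))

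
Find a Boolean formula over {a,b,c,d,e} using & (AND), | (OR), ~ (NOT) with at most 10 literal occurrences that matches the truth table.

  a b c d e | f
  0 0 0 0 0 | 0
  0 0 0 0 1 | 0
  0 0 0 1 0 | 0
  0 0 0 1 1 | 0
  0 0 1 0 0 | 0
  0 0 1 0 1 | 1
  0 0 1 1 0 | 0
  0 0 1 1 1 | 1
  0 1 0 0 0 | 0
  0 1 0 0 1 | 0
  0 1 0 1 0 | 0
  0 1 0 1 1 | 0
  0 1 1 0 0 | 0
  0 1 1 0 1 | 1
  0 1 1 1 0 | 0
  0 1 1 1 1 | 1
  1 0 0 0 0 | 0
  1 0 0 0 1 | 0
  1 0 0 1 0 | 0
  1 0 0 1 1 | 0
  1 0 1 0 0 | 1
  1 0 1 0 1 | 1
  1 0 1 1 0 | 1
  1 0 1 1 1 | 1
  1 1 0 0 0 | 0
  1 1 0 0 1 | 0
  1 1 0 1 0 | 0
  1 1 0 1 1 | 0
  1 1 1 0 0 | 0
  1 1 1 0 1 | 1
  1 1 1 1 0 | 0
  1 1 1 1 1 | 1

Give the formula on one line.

  ~d = 11001100110011001100110011001100
  ~e = 10101010101010101010101010101010
  (~d | ~e) = 11101110111011101110111011101110
  ~b = 11111111000000001111111100000000
  (a & ~b) = 00000000000000001111111100000000
  ((~d | ~e) & (a & ~b)) = 00000000000000001110111000000000
  ~c = 11110000111100001111000011110000
  (~c & ~b) = 11110000000000001111000000000000
  ((~c & ~b) | e) = 11110101010101011111010101010101
  (((~c & ~b) | e) | ~c) = 11110101111101011111010111110101
  (((~d | ~e) & (a & ~b)) | (((~c & ~b) | e) | ~c)) = 11110101111101011111111111110101
  ((((~d | ~e) & (a & ~b)) | (((~c & ~b) | e) | ~c)) & c) = 00000101000001010000111100000101

((((~d | ~e) & (a & ~b)) | (((~c & ~b) | e) | ~c)) & c)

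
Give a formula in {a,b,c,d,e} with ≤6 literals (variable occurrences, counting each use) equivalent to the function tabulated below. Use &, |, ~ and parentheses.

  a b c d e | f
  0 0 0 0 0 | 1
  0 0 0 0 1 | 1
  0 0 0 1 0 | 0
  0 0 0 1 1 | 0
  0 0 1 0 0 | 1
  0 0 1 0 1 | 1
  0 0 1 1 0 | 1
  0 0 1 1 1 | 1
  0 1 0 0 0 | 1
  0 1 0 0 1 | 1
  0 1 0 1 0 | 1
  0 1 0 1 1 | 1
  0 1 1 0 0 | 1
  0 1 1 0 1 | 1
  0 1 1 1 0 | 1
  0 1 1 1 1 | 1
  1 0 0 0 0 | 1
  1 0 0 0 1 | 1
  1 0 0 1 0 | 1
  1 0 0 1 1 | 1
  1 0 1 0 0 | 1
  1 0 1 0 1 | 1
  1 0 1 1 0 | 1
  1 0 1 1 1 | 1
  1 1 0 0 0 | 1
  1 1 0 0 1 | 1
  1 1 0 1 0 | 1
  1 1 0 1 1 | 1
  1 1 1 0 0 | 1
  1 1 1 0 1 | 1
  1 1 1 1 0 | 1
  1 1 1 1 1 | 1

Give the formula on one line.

(((~d | c) | b) | ((~b & a) | ~d))

  ~d = 11001100110011001100110011001100
  (~d | c) = 11001111110011111100111111001111
  ((~d | c) | b) = 11001111111111111100111111111111
  ~b = 11111111000000001111111100000000
  (~b & a) = 00000000000000001111111100000000
  ((~b & a) | ~d) = 11001100110011001111111111001100
  (((~d | c) | b) | ((~b & a) | ~d)) = 11001111111111111111111111111111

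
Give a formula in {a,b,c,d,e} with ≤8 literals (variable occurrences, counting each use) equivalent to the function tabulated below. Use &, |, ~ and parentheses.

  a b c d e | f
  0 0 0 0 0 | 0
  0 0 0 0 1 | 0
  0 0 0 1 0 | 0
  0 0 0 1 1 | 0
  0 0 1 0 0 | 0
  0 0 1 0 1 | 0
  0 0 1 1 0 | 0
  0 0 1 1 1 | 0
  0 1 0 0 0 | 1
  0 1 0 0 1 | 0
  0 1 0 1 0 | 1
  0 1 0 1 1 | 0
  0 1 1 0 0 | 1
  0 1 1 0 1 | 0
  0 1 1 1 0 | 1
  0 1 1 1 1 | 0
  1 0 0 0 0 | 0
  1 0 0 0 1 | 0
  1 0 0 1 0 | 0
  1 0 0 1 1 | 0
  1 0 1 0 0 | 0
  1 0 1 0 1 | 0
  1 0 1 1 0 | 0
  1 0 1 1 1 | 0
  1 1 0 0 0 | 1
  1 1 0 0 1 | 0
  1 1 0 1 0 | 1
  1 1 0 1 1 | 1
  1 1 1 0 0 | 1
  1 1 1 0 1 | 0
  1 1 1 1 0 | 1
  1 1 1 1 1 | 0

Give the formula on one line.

((~e | (~b | ((a & d) & ~c))) & b)

  ~e = 10101010101010101010101010101010
  ~b = 11111111000000001111111100000000
  (a & d) = 00000000000000000011001100110011
  ~c = 11110000111100001111000011110000
  ((a & d) & ~c) = 00000000000000000011000000110000
  (~b | ((a & d) & ~c)) = 11111111000000001111111100110000
  (~e | (~b | ((a & d) & ~c))) = 11111111101010101111111110111010
  ((~e | (~b | ((a & d) & ~c))) & b) = 00000000101010100000000010111010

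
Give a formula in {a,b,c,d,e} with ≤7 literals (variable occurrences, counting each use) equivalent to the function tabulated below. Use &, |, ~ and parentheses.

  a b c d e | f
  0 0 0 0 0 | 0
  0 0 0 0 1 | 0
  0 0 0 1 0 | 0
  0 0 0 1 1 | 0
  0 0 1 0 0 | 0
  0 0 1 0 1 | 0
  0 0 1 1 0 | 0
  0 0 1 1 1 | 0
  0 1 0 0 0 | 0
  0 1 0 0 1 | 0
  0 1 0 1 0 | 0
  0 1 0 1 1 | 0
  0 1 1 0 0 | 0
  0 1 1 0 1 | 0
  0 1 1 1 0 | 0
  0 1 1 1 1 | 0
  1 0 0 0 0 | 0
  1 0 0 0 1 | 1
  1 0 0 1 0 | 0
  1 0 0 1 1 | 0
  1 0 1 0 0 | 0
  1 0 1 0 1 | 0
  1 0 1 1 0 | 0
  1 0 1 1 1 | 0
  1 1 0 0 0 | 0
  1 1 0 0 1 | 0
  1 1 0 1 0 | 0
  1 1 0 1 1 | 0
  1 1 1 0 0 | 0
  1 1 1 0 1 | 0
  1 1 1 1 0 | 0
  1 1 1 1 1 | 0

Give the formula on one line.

((e & (a & ~c)) & ((e & ~d) & ~b))

  ~c = 11110000111100001111000011110000
  (a & ~c) = 00000000000000001111000011110000
  (e & (a & ~c)) = 00000000000000000101000001010000
  ~d = 11001100110011001100110011001100
  (e & ~d) = 01000100010001000100010001000100
  ~b = 11111111000000001111111100000000
  ((e & ~d) & ~b) = 01000100000000000100010000000000
  ((e & (a & ~c)) & ((e & ~d) & ~b)) = 00000000000000000100000000000000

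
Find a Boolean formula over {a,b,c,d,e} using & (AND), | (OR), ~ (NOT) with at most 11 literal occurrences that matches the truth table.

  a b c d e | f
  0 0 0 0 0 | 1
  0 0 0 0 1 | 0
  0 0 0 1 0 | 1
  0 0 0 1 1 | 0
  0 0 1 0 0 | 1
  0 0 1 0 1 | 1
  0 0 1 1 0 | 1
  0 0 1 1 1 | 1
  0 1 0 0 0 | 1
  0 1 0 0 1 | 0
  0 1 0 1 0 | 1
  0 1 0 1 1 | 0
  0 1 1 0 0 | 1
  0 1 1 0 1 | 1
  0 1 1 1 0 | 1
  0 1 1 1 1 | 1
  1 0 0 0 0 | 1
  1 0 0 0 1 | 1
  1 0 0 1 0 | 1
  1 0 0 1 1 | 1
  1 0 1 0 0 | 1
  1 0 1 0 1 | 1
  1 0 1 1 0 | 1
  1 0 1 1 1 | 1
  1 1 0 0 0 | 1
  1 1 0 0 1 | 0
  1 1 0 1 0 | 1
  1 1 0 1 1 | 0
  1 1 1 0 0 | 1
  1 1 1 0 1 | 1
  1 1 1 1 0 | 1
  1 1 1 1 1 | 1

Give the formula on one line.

((((c | ~b) & a) | ((e | (b & d)) & c)) | ~e)

  ~b = 11111111000000001111111100000000
  (c | ~b) = 11111111000011111111111100001111
  ((c | ~b) & a) = 00000000000000001111111100001111
  (b & d) = 00000000001100110000000000110011
  (e | (b & d)) = 01010101011101110101010101110111
  ((e | (b & d)) & c) = 00000101000001110000010100000111
  (((c | ~b) & a) | ((e | (b & d)) & c)) = 00000101000001111111111100001111
  ~e = 10101010101010101010101010101010
  ((((c | ~b) & a) | ((e | (b & d)) & c)) | ~e) = 10101111101011111111111110101111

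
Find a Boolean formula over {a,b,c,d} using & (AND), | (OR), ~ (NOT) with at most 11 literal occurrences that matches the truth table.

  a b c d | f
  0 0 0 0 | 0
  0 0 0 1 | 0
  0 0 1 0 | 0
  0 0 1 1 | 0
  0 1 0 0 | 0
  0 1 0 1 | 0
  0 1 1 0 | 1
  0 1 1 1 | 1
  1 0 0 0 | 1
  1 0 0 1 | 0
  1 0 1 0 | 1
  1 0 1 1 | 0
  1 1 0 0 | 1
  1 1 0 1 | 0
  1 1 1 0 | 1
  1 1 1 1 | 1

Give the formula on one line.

  ~a = 1111111100000000
  (d & ~a) = 0101010100000000
  ((d & ~a) | a) = 0101010111111111
  ~d = 1010101010101010
  (((d & ~a) | a) & ~d) = 0000000010101010
  (d | c) = 0111011101110111
  ((d | c) & b) = 0000011100000111
  (c & ((d | c) & b)) = 0000001100000011
  ((((d & ~a) | a) & ~d) | (c & ((d | c) & b))) = 0000001110101011

((((d & ~a) | a) & ~d) | (c & ((d | c) & b)))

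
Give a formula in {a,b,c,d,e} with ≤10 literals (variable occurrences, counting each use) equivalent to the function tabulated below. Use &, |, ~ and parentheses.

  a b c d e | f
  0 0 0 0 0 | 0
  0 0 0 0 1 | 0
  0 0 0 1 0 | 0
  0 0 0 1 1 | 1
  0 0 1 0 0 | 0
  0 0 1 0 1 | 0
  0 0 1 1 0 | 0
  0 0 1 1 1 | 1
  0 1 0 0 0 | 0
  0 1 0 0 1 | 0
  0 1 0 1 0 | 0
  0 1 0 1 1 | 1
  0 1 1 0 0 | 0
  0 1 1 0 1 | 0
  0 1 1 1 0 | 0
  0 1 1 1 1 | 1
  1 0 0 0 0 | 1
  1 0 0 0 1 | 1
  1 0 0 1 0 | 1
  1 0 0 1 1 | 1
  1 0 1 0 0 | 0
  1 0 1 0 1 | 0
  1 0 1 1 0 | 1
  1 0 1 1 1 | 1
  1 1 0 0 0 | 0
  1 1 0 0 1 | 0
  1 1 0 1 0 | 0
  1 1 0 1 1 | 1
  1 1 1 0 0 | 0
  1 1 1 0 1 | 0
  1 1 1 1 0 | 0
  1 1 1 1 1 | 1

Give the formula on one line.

  (e & d) = 00010001000100010001000100010001
  ~b = 11111111000000001111111100000000
  (a & ~b) = 00000000000000001111111100000000
  ~e = 10101010101010101010101010101010
  (~e & b) = 00000000101010100000000010101010
  ~c = 11110000111100001111000011110000
  ((~e & b) | ~c) = 11110000111110101111000011111010
  (a & ((~e & b) | ~c)) = 00000000000000001111000011111010
  ((a & ((~e & b) | ~c)) | d) = 00110011001100111111001111111011
  ((a & ~b) & ((a & ((~e & b) | ~c)) | d)) = 00000000000000001111001100000000
  ((e & d) | ((a & ~b) & ((a & ((~e & b) | ~c)) | d))) = 00010001000100011111001100010001

((e & d) | ((a & ~b) & ((a & ((~e & b) | ~c)) | d)))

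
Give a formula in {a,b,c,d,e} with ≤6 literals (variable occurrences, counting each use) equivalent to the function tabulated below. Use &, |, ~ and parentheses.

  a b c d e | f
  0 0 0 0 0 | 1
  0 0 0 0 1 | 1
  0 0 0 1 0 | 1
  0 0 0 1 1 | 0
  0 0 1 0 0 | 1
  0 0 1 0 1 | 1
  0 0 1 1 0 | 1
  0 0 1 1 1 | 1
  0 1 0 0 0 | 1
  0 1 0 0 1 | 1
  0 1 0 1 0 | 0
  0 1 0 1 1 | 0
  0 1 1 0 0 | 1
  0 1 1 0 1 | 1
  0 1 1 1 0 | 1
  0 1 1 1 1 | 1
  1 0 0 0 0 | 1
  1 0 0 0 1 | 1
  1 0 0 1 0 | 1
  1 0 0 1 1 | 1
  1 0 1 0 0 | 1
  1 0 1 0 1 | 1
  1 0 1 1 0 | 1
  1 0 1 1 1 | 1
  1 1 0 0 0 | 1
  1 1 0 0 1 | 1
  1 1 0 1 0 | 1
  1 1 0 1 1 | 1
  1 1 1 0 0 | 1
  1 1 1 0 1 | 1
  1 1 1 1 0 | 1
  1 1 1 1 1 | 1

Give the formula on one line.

(((~d | (~b & ~e)) | a) | c)

  ~d = 11001100110011001100110011001100
  ~b = 11111111000000001111111100000000
  ~e = 10101010101010101010101010101010
  (~b & ~e) = 10101010000000001010101000000000
  (~d | (~b & ~e)) = 11101110110011001110111011001100
  ((~d | (~b & ~e)) | a) = 11101110110011001111111111111111
  (((~d | (~b & ~e)) | a) | c) = 11101111110011111111111111111111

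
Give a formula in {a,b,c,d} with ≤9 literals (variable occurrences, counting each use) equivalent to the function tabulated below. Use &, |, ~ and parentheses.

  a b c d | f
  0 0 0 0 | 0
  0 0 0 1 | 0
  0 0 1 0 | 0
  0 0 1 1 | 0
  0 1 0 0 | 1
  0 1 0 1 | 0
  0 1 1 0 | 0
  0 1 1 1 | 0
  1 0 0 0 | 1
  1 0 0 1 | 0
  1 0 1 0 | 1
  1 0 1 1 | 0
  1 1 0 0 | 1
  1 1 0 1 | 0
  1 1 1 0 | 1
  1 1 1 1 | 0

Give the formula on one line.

  ~b = 1111000011110000
  (~b & a) = 0000000011110000
  (b | (~b & a)) = 0000111111111111
  ~c = 1100110011001100
  ~a = 1111111100000000
  ~d = 1010101010101010
  (~a & ~d) = 1010101000000000
  (~c & (~a & ~d)) = 1000100000000000
  (~d & a) = 0000000010101010
  ((~c & (~a & ~d)) | (~d & a)) = 1000100010101010
  ((b | (~b & a)) & ((~c & (~a & ~d)) | (~d & a))) = 0000100010101010

((b | (~b & a)) & ((~c & (~a & ~d)) | (~d & a)))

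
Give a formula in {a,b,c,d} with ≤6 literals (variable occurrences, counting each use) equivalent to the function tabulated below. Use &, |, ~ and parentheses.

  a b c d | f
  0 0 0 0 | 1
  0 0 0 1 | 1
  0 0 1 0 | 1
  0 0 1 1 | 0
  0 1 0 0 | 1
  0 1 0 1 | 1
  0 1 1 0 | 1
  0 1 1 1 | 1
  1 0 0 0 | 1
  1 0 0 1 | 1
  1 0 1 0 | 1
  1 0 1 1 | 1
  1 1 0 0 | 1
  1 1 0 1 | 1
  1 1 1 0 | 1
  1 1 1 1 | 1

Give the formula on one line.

  ~d = 1010101010101010
  (c & ~d) = 0010001000100010
  ~c = 1100110011001100
  ((c & ~d) | ~c) = 1110111011101110
  (a | ((c & ~d) | ~c)) = 1110111011111111
  (b | (a | ((c & ~d) | ~c))) = 1110111111111111

(b | (a | ((c & ~d) | ~c)))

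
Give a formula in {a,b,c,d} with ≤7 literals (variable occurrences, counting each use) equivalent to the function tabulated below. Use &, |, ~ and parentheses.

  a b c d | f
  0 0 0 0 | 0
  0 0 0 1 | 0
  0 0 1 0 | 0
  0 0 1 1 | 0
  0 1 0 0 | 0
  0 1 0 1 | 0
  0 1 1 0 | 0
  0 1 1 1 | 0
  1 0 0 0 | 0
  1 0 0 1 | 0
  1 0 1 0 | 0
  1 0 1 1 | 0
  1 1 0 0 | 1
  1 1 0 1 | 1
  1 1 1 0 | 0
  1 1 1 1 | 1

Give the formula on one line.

  (a & b) = 0000000000001111
  ~b = 1111000011110000
  ~c = 1100110011001100
  (~b | ~c) = 1111110011111100
  ((~b | ~c) & a) = 0000000011111100
  (d & a) = 0000000001010101
  (((~b | ~c) & a) | (d & a)) = 0000000011111101
  ((a & b) & (((~b | ~c) & a) | (d & a))) = 0000000000001101

((a & b) & (((~b | ~c) & a) | (d & a)))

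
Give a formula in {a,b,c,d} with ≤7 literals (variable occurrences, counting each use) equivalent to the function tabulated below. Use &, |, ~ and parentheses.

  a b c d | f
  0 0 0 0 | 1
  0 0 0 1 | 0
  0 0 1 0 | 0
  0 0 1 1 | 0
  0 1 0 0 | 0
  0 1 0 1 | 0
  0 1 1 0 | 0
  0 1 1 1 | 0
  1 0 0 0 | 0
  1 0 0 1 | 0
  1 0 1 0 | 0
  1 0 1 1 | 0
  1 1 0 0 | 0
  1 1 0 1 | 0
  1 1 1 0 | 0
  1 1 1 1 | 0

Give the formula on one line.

((~d & (c | (d | ~a))) & (~c & (a | ~b)))

  ~d = 1010101010101010
  ~a = 1111111100000000
  (d | ~a) = 1111111101010101
  (c | (d | ~a)) = 1111111101110111
  (~d & (c | (d | ~a))) = 1010101000100010
  ~c = 1100110011001100
  ~b = 1111000011110000
  (a | ~b) = 1111000011111111
  (~c & (a | ~b)) = 1100000011001100
  ((~d & (c | (d | ~a))) & (~c & (a | ~b))) = 1000000000000000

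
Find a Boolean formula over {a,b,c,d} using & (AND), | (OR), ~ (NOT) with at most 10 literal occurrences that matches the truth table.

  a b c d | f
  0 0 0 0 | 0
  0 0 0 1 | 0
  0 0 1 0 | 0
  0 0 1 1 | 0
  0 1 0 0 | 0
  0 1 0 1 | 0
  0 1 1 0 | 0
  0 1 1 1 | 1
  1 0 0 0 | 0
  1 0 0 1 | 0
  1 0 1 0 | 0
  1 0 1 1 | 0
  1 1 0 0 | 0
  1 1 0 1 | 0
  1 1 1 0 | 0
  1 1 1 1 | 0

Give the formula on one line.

  ~c = 1100110011001100
  (b | ~c) = 1100111111001111
  ~a = 1111111100000000
  ((b | ~c) & ~a) = 1100111100000000
  ~d = 1010101010101010
  (~d | c) = 1011101110111011
  ((~d | c) | a) = 1011101111111111
  (((~d | c) | a) & d) = 0001000101010101
  (((b | ~c) & ~a) & (((~d | c) | a) & d)) = 0000000100000000

(((b | ~c) & ~a) & (((~d | c) | a) & d))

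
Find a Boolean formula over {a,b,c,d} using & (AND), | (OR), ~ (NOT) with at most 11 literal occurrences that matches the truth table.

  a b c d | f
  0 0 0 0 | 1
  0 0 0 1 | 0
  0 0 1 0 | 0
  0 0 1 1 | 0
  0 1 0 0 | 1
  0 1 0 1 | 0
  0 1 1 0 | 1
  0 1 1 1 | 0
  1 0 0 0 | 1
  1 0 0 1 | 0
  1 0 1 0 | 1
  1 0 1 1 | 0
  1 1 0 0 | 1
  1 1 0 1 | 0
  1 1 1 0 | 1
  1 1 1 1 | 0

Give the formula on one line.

((((a | d) | (~c | a)) & ~d) | (~a & (b & ~d)))

  (a | d) = 0101010111111111
  ~c = 1100110011001100
  (~c | a) = 1100110011111111
  ((a | d) | (~c | a)) = 1101110111111111
  ~d = 1010101010101010
  (((a | d) | (~c | a)) & ~d) = 1000100010101010
  ~a = 1111111100000000
  (b & ~d) = 0000101000001010
  (~a & (b & ~d)) = 0000101000000000
  ((((a | d) | (~c | a)) & ~d) | (~a & (b & ~d))) = 1000101010101010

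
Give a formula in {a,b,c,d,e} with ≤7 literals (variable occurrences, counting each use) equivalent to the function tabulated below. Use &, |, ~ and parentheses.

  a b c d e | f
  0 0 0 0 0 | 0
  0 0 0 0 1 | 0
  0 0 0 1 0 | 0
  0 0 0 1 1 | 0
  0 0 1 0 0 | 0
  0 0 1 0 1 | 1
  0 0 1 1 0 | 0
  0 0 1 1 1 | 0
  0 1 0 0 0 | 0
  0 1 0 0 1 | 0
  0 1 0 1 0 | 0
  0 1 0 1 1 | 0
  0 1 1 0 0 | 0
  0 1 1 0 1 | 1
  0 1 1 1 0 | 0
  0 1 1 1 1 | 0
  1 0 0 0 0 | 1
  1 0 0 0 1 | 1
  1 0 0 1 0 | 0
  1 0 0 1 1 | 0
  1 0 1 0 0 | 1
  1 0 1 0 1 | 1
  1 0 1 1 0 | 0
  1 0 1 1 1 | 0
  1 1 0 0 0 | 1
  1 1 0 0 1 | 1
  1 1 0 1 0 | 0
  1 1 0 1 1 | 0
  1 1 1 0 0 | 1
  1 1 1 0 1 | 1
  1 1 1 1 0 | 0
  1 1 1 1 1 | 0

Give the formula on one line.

  ~a = 11111111111111110000000000000000
  (~a & c) = 00001111000011110000000000000000
  (e & (~a & c)) = 00000101000001010000000000000000
  (a | (e & (~a & c))) = 00000101000001011111111111111111
  ~d = 11001100110011001100110011001100
  ((a | (e & (~a & c))) & ~d) = 00000100000001001100110011001100

((a | (e & (~a & c))) & ~d)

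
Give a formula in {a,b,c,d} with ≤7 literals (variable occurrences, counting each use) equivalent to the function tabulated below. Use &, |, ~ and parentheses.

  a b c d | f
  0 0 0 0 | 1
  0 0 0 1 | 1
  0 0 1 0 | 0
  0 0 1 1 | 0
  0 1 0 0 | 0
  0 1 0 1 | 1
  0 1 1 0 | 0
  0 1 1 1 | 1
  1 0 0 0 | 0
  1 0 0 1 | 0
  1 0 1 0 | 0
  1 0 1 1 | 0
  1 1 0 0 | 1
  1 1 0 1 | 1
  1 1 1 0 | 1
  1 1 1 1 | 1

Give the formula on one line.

(((b | ~c) & (b | ~a)) & (a | (d | ~b)))

  ~c = 1100110011001100
  (b | ~c) = 1100111111001111
  ~a = 1111111100000000
  (b | ~a) = 1111111100001111
  ((b | ~c) & (b | ~a)) = 1100111100001111
  ~b = 1111000011110000
  (d | ~b) = 1111010111110101
  (a | (d | ~b)) = 1111010111111111
  (((b | ~c) & (b | ~a)) & (a | (d | ~b))) = 1100010100001111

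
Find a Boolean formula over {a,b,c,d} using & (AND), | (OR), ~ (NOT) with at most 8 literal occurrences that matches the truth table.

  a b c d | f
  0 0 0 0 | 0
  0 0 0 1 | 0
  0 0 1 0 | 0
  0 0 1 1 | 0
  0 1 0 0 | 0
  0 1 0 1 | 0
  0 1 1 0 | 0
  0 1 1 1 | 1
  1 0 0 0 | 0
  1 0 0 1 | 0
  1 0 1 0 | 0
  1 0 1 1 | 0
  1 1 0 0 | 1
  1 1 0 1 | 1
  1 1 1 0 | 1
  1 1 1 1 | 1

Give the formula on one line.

(((~d | (a | c)) & b) & ((b | a) & (d | a)))

  ~d = 1010101010101010
  (a | c) = 0011001111111111
  (~d | (a | c)) = 1011101111111111
  ((~d | (a | c)) & b) = 0000101100001111
  (b | a) = 0000111111111111
  (d | a) = 0101010111111111
  ((b | a) & (d | a)) = 0000010111111111
  (((~d | (a | c)) & b) & ((b | a) & (d | a))) = 0000000100001111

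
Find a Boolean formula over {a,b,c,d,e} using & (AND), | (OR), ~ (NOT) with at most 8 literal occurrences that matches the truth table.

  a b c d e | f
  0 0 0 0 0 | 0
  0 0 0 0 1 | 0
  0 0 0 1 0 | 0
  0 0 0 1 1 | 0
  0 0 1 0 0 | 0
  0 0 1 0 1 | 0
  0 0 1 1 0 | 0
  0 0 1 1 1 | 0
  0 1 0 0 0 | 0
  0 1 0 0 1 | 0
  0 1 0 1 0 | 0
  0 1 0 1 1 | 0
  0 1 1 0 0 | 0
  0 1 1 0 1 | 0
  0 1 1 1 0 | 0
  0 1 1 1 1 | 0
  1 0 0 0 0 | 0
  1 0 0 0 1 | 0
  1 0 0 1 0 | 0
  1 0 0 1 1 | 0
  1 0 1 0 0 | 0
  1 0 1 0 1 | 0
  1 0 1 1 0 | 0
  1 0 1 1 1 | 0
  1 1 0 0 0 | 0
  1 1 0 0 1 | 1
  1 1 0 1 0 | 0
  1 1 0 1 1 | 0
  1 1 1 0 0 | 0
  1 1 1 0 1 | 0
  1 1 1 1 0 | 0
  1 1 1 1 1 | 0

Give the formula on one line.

  ~c = 11110000111100001111000011110000
  ~d = 11001100110011001100110011001100
  (b & ~d) = 00000000110011000000000011001100
  (~c & (b & ~d)) = 00000000110000000000000011000000
  (a | ~d) = 11001100110011001111111111111111
  ((a | ~d) & e) = 01000100010001000101010101010101
  (c | ((a | ~d) & e)) = 01001111010011110101111101011111
  (a & (c | ((a | ~d) & e))) = 00000000000000000101111101011111
  ((~c & (b & ~d)) & (a & (c | ((a | ~d) & e)))) = 00000000000000000000000001000000

((~c & (b & ~d)) & (a & (c | ((a | ~d) & e))))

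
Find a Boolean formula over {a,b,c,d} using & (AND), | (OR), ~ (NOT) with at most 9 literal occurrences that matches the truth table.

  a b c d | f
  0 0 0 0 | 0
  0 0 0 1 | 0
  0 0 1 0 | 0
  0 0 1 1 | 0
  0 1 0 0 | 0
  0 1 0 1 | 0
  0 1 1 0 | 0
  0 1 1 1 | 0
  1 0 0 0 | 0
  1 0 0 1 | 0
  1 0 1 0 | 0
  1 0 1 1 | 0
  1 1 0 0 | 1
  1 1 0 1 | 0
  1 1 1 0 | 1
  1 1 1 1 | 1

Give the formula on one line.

  ~b = 1111000011110000
  ~d = 1010101010101010
  (~b | ~d) = 1111101011111010
  (c | ~d) = 1011101110111011
  ((c | ~d) & d) = 0001000100010001
  ~a = 1111111100000000
  (((c | ~d) & d) | ~a) = 1111111100010001
  ((~b | ~d) | (((c | ~d) & d) | ~a)) = 1111111111111011
  (((~b | ~d) | (((c | ~d) & d) | ~a)) & a) = 0000000011111011
  ((((~b | ~d) | (((c | ~d) & d) | ~a)) & a) & b) = 0000000000001011

((((~b | ~d) | (((c | ~d) & d) | ~a)) & a) & b)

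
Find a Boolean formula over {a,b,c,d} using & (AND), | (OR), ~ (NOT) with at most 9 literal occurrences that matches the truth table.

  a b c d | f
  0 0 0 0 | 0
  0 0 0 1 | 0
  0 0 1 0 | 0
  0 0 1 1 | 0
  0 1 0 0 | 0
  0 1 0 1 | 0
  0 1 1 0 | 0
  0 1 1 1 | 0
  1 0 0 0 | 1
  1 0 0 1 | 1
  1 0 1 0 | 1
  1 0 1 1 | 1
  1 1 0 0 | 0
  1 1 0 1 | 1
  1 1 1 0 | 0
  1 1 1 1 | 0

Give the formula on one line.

  ~c = 1100110011001100
  ~b = 1111000011110000
  (~b | d) = 1111010111110101
  (~c & (~b | d)) = 1100010011000100
  ~a = 1111111100000000
  (~a | ~b) = 1111111111110000
  (c & (~a | ~b)) = 0011001100110000
  ((~c & (~b | d)) | (c & (~a | ~b))) = 1111011111110100
  (a & ((~c & (~b | d)) | (c & (~a | ~b)))) = 0000000011110100

(a & ((~c & (~b | d)) | (c & (~a | ~b))))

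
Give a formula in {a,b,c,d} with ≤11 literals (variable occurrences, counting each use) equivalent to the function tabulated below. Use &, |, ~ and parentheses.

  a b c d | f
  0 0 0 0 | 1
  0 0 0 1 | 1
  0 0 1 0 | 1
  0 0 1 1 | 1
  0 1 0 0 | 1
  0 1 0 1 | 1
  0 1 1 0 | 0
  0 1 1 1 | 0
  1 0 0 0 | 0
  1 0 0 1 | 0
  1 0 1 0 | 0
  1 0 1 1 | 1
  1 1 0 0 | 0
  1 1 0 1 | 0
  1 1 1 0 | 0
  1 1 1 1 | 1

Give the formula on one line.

  ~a = 1111111100000000
  ~c = 1100110011001100
  ~b = 1111000011110000
  (~c | ~b) = 1111110011111100
  (~a & (~c | ~b)) = 1111110000000000
  ~d = 1010101010101010
  (a | ~d) = 1010101011111111
  (c | ~a) = 1111111100110011
  (d & (c | ~a)) = 0101010100010001
  ((a | ~d) & (d & (c | ~a))) = 0000000000010001
  ((~a & (~c | ~b)) | ((a | ~d) & (d & (c | ~a)))) = 1111110000010001

((~a & (~c | ~b)) | ((a | ~d) & (d & (c | ~a))))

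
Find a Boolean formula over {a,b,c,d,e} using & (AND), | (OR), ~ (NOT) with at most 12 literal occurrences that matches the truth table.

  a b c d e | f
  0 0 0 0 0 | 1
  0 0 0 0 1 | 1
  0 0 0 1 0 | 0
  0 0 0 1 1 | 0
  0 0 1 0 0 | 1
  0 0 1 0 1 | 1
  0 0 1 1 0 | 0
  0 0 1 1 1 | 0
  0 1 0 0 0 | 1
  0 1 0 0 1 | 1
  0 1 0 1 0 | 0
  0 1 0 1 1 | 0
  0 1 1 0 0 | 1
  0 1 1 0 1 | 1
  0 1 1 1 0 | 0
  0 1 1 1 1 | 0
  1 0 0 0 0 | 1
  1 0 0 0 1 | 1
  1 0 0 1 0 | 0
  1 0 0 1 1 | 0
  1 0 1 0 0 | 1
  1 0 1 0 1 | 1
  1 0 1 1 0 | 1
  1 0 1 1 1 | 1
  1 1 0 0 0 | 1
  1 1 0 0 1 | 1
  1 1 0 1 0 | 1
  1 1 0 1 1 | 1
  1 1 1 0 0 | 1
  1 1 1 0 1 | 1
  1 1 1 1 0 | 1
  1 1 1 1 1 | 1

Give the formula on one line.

  ~d = 11001100110011001100110011001100
  ~a = 11111111111111110000000000000000
  (~a | c) = 11111111111111110000111100001111
  (b | (~a | c)) = 11111111111111110000111111111111
  (a | d) = 00110011001100111111111111111111
  (c & ~d) = 00001100000011000000110000001100
  (a | (c & ~d)) = 00001100000011001111111111111111
  ((a | d) & (a | (c & ~d))) = 00000000000000001111111111111111
  ((b | (~a | c)) & ((a | d) & (a | (c & ~d)))) = 00000000000000000000111111111111
  (~d | ((b | (~a | c)) & ((a | d) & (a | (c & ~d))))) = 11001100110011001100111111111111

(~d | ((b | (~a | c)) & ((a | d) & (a | (c & ~d)))))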